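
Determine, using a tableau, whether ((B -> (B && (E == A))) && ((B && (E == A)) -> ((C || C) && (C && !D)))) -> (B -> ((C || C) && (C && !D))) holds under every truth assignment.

Valid

Assume the negation and expand:
Initial set: {!(((B -> (B && (E == A))) && ((B && (E == A)) -> ((C || C) && (C && !D)))) -> (B -> ((C || C) && (C && !D))))}.
!(((B -> (B && (E == A))) && ((B && (E == A)) -> ((C || C) && (C && !D)))) -> (B -> ((C || C) && (C && !D)))): α-rule — add ((B -> (B && (E == A))) && ((B && (E == A)) -> ((C || C) && (C && !D)))), !(B -> ((C || C) && (C && !D))).
((B -> (B && (E == A))) && ((B && (E == A)) -> ((C || C) && (C && !D)))): α-rule — add (B -> (B && (E == A))), ((B && (E == A)) -> ((C || C) && (C && !D))).
!(B -> ((C || C) && (C && !D))): α-rule — add B, !((C || C) && (C && !D)).
(B -> (B && (E == A))): β-rule — branch into !B  //  (B && (E == A)).
  branch 1 (add !B):
    × closes — contains both B and !B.
  branch 2 (add (B && (E == A))):
    (B && (E == A)): α-rule — add B, (E == A).
    ((B && (E == A)) -> ((C || C) && (C && !D))): β-rule — branch into !(B && (E == A))  //  ((C || C) && (C && !D)).
      branch 2.1 (add !(B && (E == A))):
        !((C || C) && (C && !D)): β-rule — branch into !(C || C)  //  !(C && !D).
          branch 2.1.1 (add !(C || C)):
            !(C || C): α-rule — add !C, !C.
            (E == A): β-rule — branch into E, A  //  !E, !A.
              branch 2.1.1.1 (add E, A):
                !(B && (E == A)): β-rule — branch into !B  //  !(E == A).
                  branch 2.1.1.1.1 (add !B):
                    × closes — contains both B and !B.
                  branch 2.1.1.1.2 (add !(E == A)):
                    !(E == A): β-rule — branch into E, !A  //  !E, A.
                      branch 2.1.1.1.2.1 (add E, !A):
                        × closes — contains both A and !A.
                      branch 2.1.1.1.2.2 (add !E, A):
                        × closes — contains both E and !E.
              branch 2.1.1.2 (add !E, !A):
                !(B && (E == A)): β-rule — branch into !B  //  !(E == A).
                  branch 2.1.1.2.1 (add !B):
                    × closes — contains both B and !B.
                  branch 2.1.1.2.2 (add !(E == A)):
                    !(E == A): β-rule — branch into E, !A  //  !E, A.
                      branch 2.1.1.2.2.1 (add E, !A):
                        × closes — contains both E and !E.
                      branch 2.1.1.2.2.2 (add !E, A):
                        × closes — contains both A and !A.
          branch 2.1.2 (add !(C && !D)):
            (E == A): β-rule — branch into E, A  //  !E, !A.
              branch 2.1.2.1 (add E, A):
                !(B && (E == A)): β-rule — branch into !B  //  !(E == A).
                  branch 2.1.2.1.1 (add !B):
                    × closes — contains both B and !B.
                  branch 2.1.2.1.2 (add !(E == A)):
                    !(C && !D): β-rule — branch into !C  //  !!D.
                      branch 2.1.2.1.2.1 (add !C):
                        !(E == A): β-rule — branch into E, !A  //  !E, A.
                          branch 2.1.2.1.2.1.1 (add E, !A):
                            × closes — contains both A and !A.
                          branch 2.1.2.1.2.1.2 (add !E, A):
                            × closes — contains both E and !E.
                      branch 2.1.2.1.2.2 (add !!D):
                        !(E == A): β-rule — branch into E, !A  //  !E, A.
                          branch 2.1.2.1.2.2.1 (add E, !A):
                            × closes — contains both A and !A.
                          branch 2.1.2.1.2.2.2 (add !E, A):
                            × closes — contains both E and !E.
              branch 2.1.2.2 (add !E, !A):
                !(B && (E == A)): β-rule — branch into !B  //  !(E == A).
                  branch 2.1.2.2.1 (add !B):
                    × closes — contains both B and !B.
                  branch 2.1.2.2.2 (add !(E == A)):
                    !(C && !D): β-rule — branch into !C  //  !!D.
                      branch 2.1.2.2.2.1 (add !C):
                        !(E == A): β-rule — branch into E, !A  //  !E, A.
                          branch 2.1.2.2.2.1.1 (add E, !A):
                            × closes — contains both E and !E.
                          branch 2.1.2.2.2.1.2 (add !E, A):
                            × closes — contains both A and !A.
                      branch 2.1.2.2.2.2 (add !!D):
                        !(E == A): β-rule — branch into E, !A  //  !E, A.
                          branch 2.1.2.2.2.2.1 (add E, !A):
                            × closes — contains both E and !E.
                          branch 2.1.2.2.2.2.2 (add !E, A):
                            × closes — contains both A and !A.
      branch 2.2 (add ((C || C) && (C && !D))):
        ((C || C) && (C && !D)): α-rule — add (C || C), (C && !D).
        (C && !D): α-rule — add C, !D.
        !((C || C) && (C && !D)): β-rule — branch into !(C || C)  //  !(C && !D).
          branch 2.2.1 (add !(C || C)):
            !(C || C): α-rule — add !C, !C.
            × closes — contains both C and !C.
          branch 2.2.2 (add !(C && !D)):
            (E == A): β-rule — branch into E, A  //  !E, !A.
              branch 2.2.2.1 (add E, A):
                (C || C): β-rule — branch into C  //  C.
                  branch 2.2.2.1.1 (add C):
                    !(C && !D): β-rule — branch into !C  //  !!D.
                      branch 2.2.2.1.1.1 (add !C):
                        × closes — contains both C and !C.
                      branch 2.2.2.1.1.2 (add !!D):
                        × closes — contains both D and !D.
                  branch 2.2.2.1.2 (add C):
                    !(C && !D): β-rule — branch into !C  //  !!D.
                      branch 2.2.2.1.2.1 (add !C):
                        × closes — contains both C and !C.
                      branch 2.2.2.1.2.2 (add !!D):
                        × closes — contains both D and !D.
              branch 2.2.2.2 (add !E, !A):
                (C || C): β-rule — branch into C  //  C.
                  branch 2.2.2.2.1 (add C):
                    !(C && !D): β-rule — branch into !C  //  !!D.
                      branch 2.2.2.2.1.1 (add !C):
                        × closes — contains both C and !C.
                      branch 2.2.2.2.1.2 (add !!D):
                        × closes — contains both D and !D.
                  branch 2.2.2.2.2 (add C):
                    !(C && !D): β-rule — branch into !C  //  !!D.
                      branch 2.2.2.2.2.1 (add !C):
                        × closes — contains both C and !C.
                      branch 2.2.2.2.2.2 (add !!D):
                        × closes — contains both D and !D.
All 26 branches close.
Every branch closed, so the negation is unsatisfiable and the formula is valid.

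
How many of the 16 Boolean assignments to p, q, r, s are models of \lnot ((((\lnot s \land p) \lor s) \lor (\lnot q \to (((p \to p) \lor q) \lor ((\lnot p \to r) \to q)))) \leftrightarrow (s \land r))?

12

Initial set: {\lnot ((((\lnot s \land p) \lor s) \lor (\lnot q \to (((p \to p) \lor q) \lor ((\lnot p \to r) \to q)))) \leftrightarrow (s \land r))}.
\lnot ((((\lnot s \land p) \lor s) \lor (\lnot q \to (((p \to p) \lor q) \lor ((\lnot p \to r) \to q)))) \leftrightarrow (s \land r)): β-rule — branch into (((\lnot s \land p) \lor s) \lor (\lnot q \to (((p \to p) \lor q) \lor ((\lnot p \to r) \to q)))), \lnot (s \land r)  //  \lnot (((\lnot s \land p) \lor s) \lor (\lnot q \to (((p \to p) \lor q) \lor ((\lnot p \to r) \to q)))), (s \land r).
  branch 1 (add (((\lnot s \land p) \lor s) \lor (\lnot q \to (((p \to p) \lor q) \lor ((\lnot p \to r) \to q)))), \lnot (s \land r)):
    (((\lnot s \land p) \lor s) \lor (\lnot q \to (((p \to p) \lor q) \lor ((\lnot p \to r) \to q)))): β-rule — branch into ((\lnot s \land p) \lor s)  //  (\lnot q \to (((p \to p) \lor q) \lor ((\lnot p \to r) \to q))).
      branch 1.1 (add ((\lnot s \land p) \lor s)):
        \lnot (s \land r): β-rule — branch into \lnot s  //  \lnot r.
          branch 1.1.1 (add \lnot s):
            ((\lnot s \land p) \lor s): β-rule — branch into (\lnot s \land p)  //  s.
              branch 1.1.1.1 (add (\lnot s \land p)):
                (\lnot s \land p): α-rule — add \lnot s, p.
                ○ open, literals {p=T, s=F}.
              branch 1.1.1.2 (add s):
                × closes — contains both s and \lnot s.
          branch 1.1.2 (add \lnot r):
            ((\lnot s \land p) \lor s): β-rule — branch into (\lnot s \land p)  //  s.
              branch 1.1.2.1 (add (\lnot s \land p)):
                (\lnot s \land p): α-rule — add \lnot s, p.
                ○ open, literals {p=T, r=F, s=F}.
              branch 1.1.2.2 (add s):
                ○ open, literals {r=F, s=T}.
      branch 1.2 (add (\lnot q \to (((p \to p) \lor q) \lor ((\lnot p \to r) \to q)))):
        \lnot (s \land r): β-rule — branch into \lnot s  //  \lnot r.
          branch 1.2.1 (add \lnot s):
            (\lnot q \to (((p \to p) \lor q) \lor ((\lnot p \to r) \to q))): β-rule — branch into \lnot \lnot q  //  (((p \to p) \lor q) \lor ((\lnot p \to r) \to q)).
              branch 1.2.1.1 (add \lnot \lnot q):
                ○ open, literals {q=T, s=F}.
              branch 1.2.1.2 (add (((p \to p) \lor q) \lor ((\lnot p \to r) \to q))):
                (((p \to p) \lor q) \lor ((\lnot p \to r) \to q)): β-rule — branch into ((p \to p) \lor q)  //  ((\lnot p \to r) \to q).
                  branch 1.2.1.2.1 (add ((p \to p) \lor q)):
                    ((p \to p) \lor q): β-rule — branch into (p \to p)  //  q.
                      branch 1.2.1.2.1.1 (add (p \to p)):
                        (p \to p): β-rule — branch into \lnot p  //  p.
                          branch 1.2.1.2.1.1.1 (add \lnot p):
                            ○ open, literals {p=F, s=F}.
                          branch 1.2.1.2.1.1.2 (add p):
                            ○ open, literals {p=T, s=F}.
                      branch 1.2.1.2.1.2 (add q):
                        ○ open, literals {q=T, s=F}.
                  branch 1.2.1.2.2 (add ((\lnot p \to r) \to q)):
                    ((\lnot p \to r) \to q): β-rule — branch into \lnot (\lnot p \to r)  //  q.
                      branch 1.2.1.2.2.1 (add \lnot (\lnot p \to r)):
                        \lnot (\lnot p \to r): α-rule — add \lnot p, \lnot r.
                        ○ open, literals {p=F, r=F, s=F}.
                      branch 1.2.1.2.2.2 (add q):
                        ○ open, literals {q=T, s=F}.
          branch 1.2.2 (add \lnot r):
            (\lnot q \to (((p \to p) \lor q) \lor ((\lnot p \to r) \to q))): β-rule — branch into \lnot \lnot q  //  (((p \to p) \lor q) \lor ((\lnot p \to r) \to q)).
              branch 1.2.2.1 (add \lnot \lnot q):
                ○ open, literals {q=T, r=F}.
              branch 1.2.2.2 (add (((p \to p) \lor q) \lor ((\lnot p \to r) \to q))):
                (((p \to p) \lor q) \lor ((\lnot p \to r) \to q)): β-rule — branch into ((p \to p) \lor q)  //  ((\lnot p \to r) \to q).
                  branch 1.2.2.2.1 (add ((p \to p) \lor q)):
                    ((p \to p) \lor q): β-rule — branch into (p \to p)  //  q.
                      branch 1.2.2.2.1.1 (add (p \to p)):
                        (p \to p): β-rule — branch into \lnot p  //  p.
                          branch 1.2.2.2.1.1.1 (add \lnot p):
                            ○ open, literals {p=F, r=F}.
                          branch 1.2.2.2.1.1.2 (add p):
                            ○ open, literals {p=T, r=F}.
                      branch 1.2.2.2.1.2 (add q):
                        ○ open, literals {q=T, r=F}.
                  branch 1.2.2.2.2 (add ((\lnot p \to r) \to q)):
                    ((\lnot p \to r) \to q): β-rule — branch into \lnot (\lnot p \to r)  //  q.
                      branch 1.2.2.2.2.1 (add \lnot (\lnot p \to r)):
                        \lnot (\lnot p \to r): α-rule — add \lnot p, \lnot r.
                        ○ open, literals {p=F, r=F}.
                      branch 1.2.2.2.2.2 (add q):
                        ○ open, literals {q=T, r=F}.
  branch 2 (add \lnot (((\lnot s \land p) \lor s) \lor (\lnot q \to (((p \to p) \lor q) \lor ((\lnot p \to r) \to q)))), (s \land r)):
    \lnot (((\lnot s \land p) \lor s) \lor (\lnot q \to (((p \to p) \lor q) \lor ((\lnot p \to r) \to q)))): α-rule — add \lnot ((\lnot s \land p) \lor s), \lnot (\lnot q \to (((p \to p) \lor q) \lor ((\lnot p \to r) \to q))).
    (s \land r): α-rule — add s, r.
    \lnot ((\lnot s \land p) \lor s): α-rule — add \lnot (\lnot s \land p), \lnot s.
    × closes — contains both s and \lnot s.
2 branches closed, 15 open.
Each open branch fixes some atoms; the unmentioned ones are free. Counting distinct full assignments: branch {p=T, s=F} (q, r) contributes 4 new; branch {p=T, r=F, s=F} (q) contributes 0 new; branch {r=F, s=T} (p, q) contributes 4 new; branch {q=T, s=F} (p, r) contributes 2 new; branch {p=F, s=F} (q, r) contributes 2 new; branch {p=T, s=F} (q, r) contributes 0 new; branch {q=T, s=F} (p, r) contributes 0 new; branch {p=F, r=F, s=F} (q) contributes 0 new; branch {q=T, s=F} (p, r) contributes 0 new; branch {q=T, r=F} (p, s) contributes 0 new; branch {p=F, r=F} (q, s) contributes 0 new; branch {p=T, r=F} (q, s) contributes 0 new; branch {q=T, r=F} (p, s) contributes 0 new; branch {p=F, r=F} (q, s) contributes 0 new; branch {q=T, r=F} (p, s) contributes 0 new. Total: 12.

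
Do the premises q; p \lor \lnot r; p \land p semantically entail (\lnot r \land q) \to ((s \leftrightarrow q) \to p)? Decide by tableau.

Initial set: {q; (p \lor \lnot r); (p \land p); \lnot ((\lnot r \land q) \to ((s \leftrightarrow q) \to p))}.
(p \land p): α-rule — add p, p.
\lnot ((\lnot r \land q) \to ((s \leftrightarrow q) \to p)): α-rule — add (\lnot r \land q), \lnot ((s \leftrightarrow q) \to p).
(\lnot r \land q): α-rule — add \lnot r, q.
\lnot ((s \leftrightarrow q) \to p): α-rule — add (s \leftrightarrow q), \lnot p.
× closes — contains both p and \lnot p.
All 1 branch closes.
Every branch closed, so the premises entail the conclusion.

Yes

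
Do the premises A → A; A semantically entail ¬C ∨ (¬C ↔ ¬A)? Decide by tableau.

Initial set: {(A → A); A; ¬(¬C ∨ (¬C ↔ ¬A))}.
¬(¬C ∨ (¬C ↔ ¬A)): α-rule — add ¬¬C, ¬(¬C ↔ ¬A).
(A → A): β-rule — branch into ¬A  //  A.
  branch 1 (add ¬A):
    × closes — contains both A and ¬A.
  branch 2 (add A):
    ¬(¬C ↔ ¬A): β-rule — branch into ¬C, ¬¬A  //  ¬¬C, ¬A.
      branch 2.1 (add ¬C, ¬¬A):
        × closes — contains both C and ¬C.
      branch 2.2 (add ¬¬C, ¬A):
        × closes — contains both A and ¬A.
All 3 branches close.
Every branch closed, so the premises entail the conclusion.

Yes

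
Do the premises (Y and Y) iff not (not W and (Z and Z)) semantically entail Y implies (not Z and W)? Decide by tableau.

Initial set: {((Y and Y) iff not (not W and (Z and Z))); not (Y implies (not Z and W))}.
not (Y implies (not Z and W)): α-rule — add Y, not (not Z and W).
((Y and Y) iff not (not W and (Z and Z))): β-rule — branch into (Y and Y), not (not W and (Z and Z))  //  not (Y and Y), not not (not W and (Z and Z)).
  branch 1 (add (Y and Y), not (not W and (Z and Z))):
    (Y and Y): α-rule — add Y, Y.
    not (not Z and W): β-rule — branch into not not Z  //  not W.
      branch 1.1 (add not not Z):
        not (not W and (Z and Z)): β-rule — branch into not not W  //  not (Z and Z).
          branch 1.1.1 (add not not W):
            ○ open, literals {W=T, Y=T, Z=T}.
          branch 1.1.2 (add not (Z and Z)):
            not (Z and Z): β-rule — branch into not Z  //  not Z.
              branch 1.1.2.1 (add not Z):
                × closes — contains both Z and not Z.
              branch 1.1.2.2 (add not Z):
                × closes — contains both Z and not Z.
      branch 1.2 (add not W):
        not (not W and (Z and Z)): β-rule — branch into not not W  //  not (Z and Z).
          branch 1.2.1 (add not not W):
            × closes — contains both W and not W.
          branch 1.2.2 (add not (Z and Z)):
            not (Z and Z): β-rule — branch into not Z  //  not Z.
              branch 1.2.2.1 (add not Z):
                ○ open, literals {W=F, Y=T, Z=F}.
              branch 1.2.2.2 (add not Z):
                ○ open, literals {W=F, Y=T, Z=F}.
  branch 2 (add not (Y and Y), not not (not W and (Z and Z))):
    not not (not W and (Z and Z)): α-rule — add not W, (Z and Z).
    (Z and Z): α-rule — add Z, Z.
    not (not Z and W): β-rule — branch into not not Z  //  not W.
      branch 2.1 (add not not Z):
        not (Y and Y): β-rule — branch into not Y  //  not Y.
          branch 2.1.1 (add not Y):
            × closes — contains both Y and not Y.
          branch 2.1.2 (add not Y):
            × closes — contains both Y and not Y.
      branch 2.2 (add not W):
        not (Y and Y): β-rule — branch into not Y  //  not Y.
          branch 2.2.1 (add not Y):
            × closes — contains both Y and not Y.
          branch 2.2.2 (add not Y):
            × closes — contains both Y and not Y.
7 branches closed, 3 open.
An open branch gives a countermodel: W=T, Y=T, Z=T (unmentioned atoms arbitrary); the premises hold there but the conclusion fails.

No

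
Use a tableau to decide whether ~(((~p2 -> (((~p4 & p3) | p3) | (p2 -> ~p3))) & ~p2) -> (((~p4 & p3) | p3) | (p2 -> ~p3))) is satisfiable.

Unsatisfiable

Initial set: {~(((~p2 -> (((~p4 & p3) | p3) | (p2 -> ~p3))) & ~p2) -> (((~p4 & p3) | p3) | (p2 -> ~p3)))}.
~(((~p2 -> (((~p4 & p3) | p3) | (p2 -> ~p3))) & ~p2) -> (((~p4 & p3) | p3) | (p2 -> ~p3))): α-rule — add ((~p2 -> (((~p4 & p3) | p3) | (p2 -> ~p3))) & ~p2), ~(((~p4 & p3) | p3) | (p2 -> ~p3)).
((~p2 -> (((~p4 & p3) | p3) | (p2 -> ~p3))) & ~p2): α-rule — add (~p2 -> (((~p4 & p3) | p3) | (p2 -> ~p3))), ~p2.
~(((~p4 & p3) | p3) | (p2 -> ~p3)): α-rule — add ~((~p4 & p3) | p3), ~(p2 -> ~p3).
~((~p4 & p3) | p3): α-rule — add ~(~p4 & p3), ~p3.
~(p2 -> ~p3): α-rule — add p2, ~~p3.
× closes — contains both p2 and ~p2.
All 1 branch closes.
Every branch closed; the formula is unsatisfiable.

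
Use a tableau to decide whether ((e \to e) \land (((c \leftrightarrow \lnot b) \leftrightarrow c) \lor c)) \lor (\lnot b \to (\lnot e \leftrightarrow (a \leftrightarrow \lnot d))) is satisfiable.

Initial set: {(((e \to e) \land (((c \leftrightarrow \lnot b) \leftrightarrow c) \lor c)) \lor (\lnot b \to (\lnot e \leftrightarrow (a \leftrightarrow \lnot d))))}.
(((e \to e) \land (((c \leftrightarrow \lnot b) \leftrightarrow c) \lor c)) \lor (\lnot b \to (\lnot e \leftrightarrow (a \leftrightarrow \lnot d)))): β-rule — branch into ((e \to e) \land (((c \leftrightarrow \lnot b) \leftrightarrow c) \lor c))  //  (\lnot b \to (\lnot e \leftrightarrow (a \leftrightarrow \lnot d))).
  branch 1 (add ((e \to e) \land (((c \leftrightarrow \lnot b) \leftrightarrow c) \lor c))):
    ((e \to e) \land (((c \leftrightarrow \lnot b) \leftrightarrow c) \lor c)): α-rule — add (e \to e), (((c \leftrightarrow \lnot b) \leftrightarrow c) \lor c).
    (e \to e): β-rule — branch into \lnot e  //  e.
      branch 1.1 (add \lnot e):
        (((c \leftrightarrow \lnot b) \leftrightarrow c) \lor c): β-rule — branch into ((c \leftrightarrow \lnot b) \leftrightarrow c)  //  c.
          branch 1.1.1 (add ((c \leftrightarrow \lnot b) \leftrightarrow c)):
            ((c \leftrightarrow \lnot b) \leftrightarrow c): β-rule — branch into (c \leftrightarrow \lnot b), c  //  \lnot (c \leftrightarrow \lnot b), \lnot c.
              branch 1.1.1.1 (add (c \leftrightarrow \lnot b), c):
                (c \leftrightarrow \lnot b): β-rule — branch into c, \lnot b  //  \lnot c, \lnot \lnot b.
                  branch 1.1.1.1.1 (add c, \lnot b):
                    ○ open, literals {b=F, c=T, e=F}.
                  branch 1.1.1.1.2 (add \lnot c, \lnot \lnot b):
                    × closes — contains both c and \lnot c.
              branch 1.1.1.2 (add \lnot (c \leftrightarrow \lnot b), \lnot c):
                \lnot (c \leftrightarrow \lnot b): β-rule — branch into c, \lnot \lnot b  //  \lnot c, \lnot b.
                  branch 1.1.1.2.1 (add c, \lnot \lnot b):
                    × closes — contains both c and \lnot c.
                  branch 1.1.1.2.2 (add \lnot c, \lnot b):
                    ○ open, literals {b=F, c=F, e=F}.
          branch 1.1.2 (add c):
            ○ open, literals {c=T, e=F}.
      branch 1.2 (add e):
        (((c \leftrightarrow \lnot b) \leftrightarrow c) \lor c): β-rule — branch into ((c \leftrightarrow \lnot b) \leftrightarrow c)  //  c.
          branch 1.2.1 (add ((c \leftrightarrow \lnot b) \leftrightarrow c)):
            ((c \leftrightarrow \lnot b) \leftrightarrow c): β-rule — branch into (c \leftrightarrow \lnot b), c  //  \lnot (c \leftrightarrow \lnot b), \lnot c.
              branch 1.2.1.1 (add (c \leftrightarrow \lnot b), c):
                (c \leftrightarrow \lnot b): β-rule — branch into c, \lnot b  //  \lnot c, \lnot \lnot b.
                  branch 1.2.1.1.1 (add c, \lnot b):
                    ○ open, literals {b=F, c=T, e=T}.
                  branch 1.2.1.1.2 (add \lnot c, \lnot \lnot b):
                    × closes — contains both c and \lnot c.
              branch 1.2.1.2 (add \lnot (c \leftrightarrow \lnot b), \lnot c):
                \lnot (c \leftrightarrow \lnot b): β-rule — branch into c, \lnot \lnot b  //  \lnot c, \lnot b.
                  branch 1.2.1.2.1 (add c, \lnot \lnot b):
                    × closes — contains both c and \lnot c.
                  branch 1.2.1.2.2 (add \lnot c, \lnot b):
                    ○ open, literals {b=F, c=F, e=T}.
          branch 1.2.2 (add c):
            ○ open, literals {c=T, e=T}.
  branch 2 (add (\lnot b \to (\lnot e \leftrightarrow (a \leftrightarrow \lnot d)))):
    (\lnot b \to (\lnot e \leftrightarrow (a \leftrightarrow \lnot d))): β-rule — branch into \lnot \lnot b  //  (\lnot e \leftrightarrow (a \leftrightarrow \lnot d)).
      branch 2.1 (add \lnot \lnot b):
        ○ open, literals {b=T}.
      branch 2.2 (add (\lnot e \leftrightarrow (a \leftrightarrow \lnot d))):
        (\lnot e \leftrightarrow (a \leftrightarrow \lnot d)): β-rule — branch into \lnot e, (a \leftrightarrow \lnot d)  //  \lnot \lnot e, \lnot (a \leftrightarrow \lnot d).
          branch 2.2.1 (add \lnot e, (a \leftrightarrow \lnot d)):
            (a \leftrightarrow \lnot d): β-rule — branch into a, \lnot d  //  \lnot a, \lnot \lnot d.
              branch 2.2.1.1 (add a, \lnot d):
                ○ open, literals {a=T, d=F, e=F}.
              branch 2.2.1.2 (add \lnot a, \lnot \lnot d):
                ○ open, literals {a=F, d=T, e=F}.
          branch 2.2.2 (add \lnot \lnot e, \lnot (a \leftrightarrow \lnot d)):
            \lnot (a \leftrightarrow \lnot d): β-rule — branch into a, \lnot \lnot d  //  \lnot a, \lnot d.
              branch 2.2.2.1 (add a, \lnot \lnot d):
                ○ open, literals {a=T, d=T, e=T}.
              branch 2.2.2.2 (add \lnot a, \lnot d):
                ○ open, literals {a=F, d=F, e=T}.
4 branches closed, 11 open.
An open branch gives a satisfying assignment: b=F, c=T, e=F.

Satisfiable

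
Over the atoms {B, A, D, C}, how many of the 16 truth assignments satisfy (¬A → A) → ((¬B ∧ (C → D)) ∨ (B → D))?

Initial set: {((¬A → A) → ((¬B ∧ (C → D)) ∨ (B → D)))}.
((¬A → A) → ((¬B ∧ (C → D)) ∨ (B → D))): β-rule — branch into ¬(¬A → A)  //  ((¬B ∧ (C → D)) ∨ (B → D)).
  branch 1 (add ¬(¬A → A)):
    ¬(¬A → A): α-rule — add ¬A, ¬A.
    ○ open, literals {A=0}.
  branch 2 (add ((¬B ∧ (C → D)) ∨ (B → D))):
    ((¬B ∧ (C → D)) ∨ (B → D)): β-rule — branch into (¬B ∧ (C → D))  //  (B → D).
      branch 2.1 (add (¬B ∧ (C → D))):
        (¬B ∧ (C → D)): α-rule — add ¬B, (C → D).
        (C → D): β-rule — branch into ¬C  //  D.
          branch 2.1.1 (add ¬C):
            ○ open, literals {B=0, C=0}.
          branch 2.1.2 (add D):
            ○ open, literals {B=0, D=1}.
      branch 2.2 (add (B → D)):
        (B → D): β-rule — branch into ¬B  //  D.
          branch 2.2.1 (add ¬B):
            ○ open, literals {B=0}.
          branch 2.2.2 (add D):
            ○ open, literals {D=1}.
0 branches closed, 5 open.
Each open branch fixes some atoms; the unmentioned ones are free. Counting distinct full assignments: branch {A=0} (B, D, C) contributes 8 new; branch {B=0, C=0} (A, D) contributes 2 new; branch {B=0, D=1} (A, C) contributes 1 new; branch {B=0} (A, D, C) contributes 1 new; branch {D=1} (B, A, C) contributes 2 new. Total: 14.

14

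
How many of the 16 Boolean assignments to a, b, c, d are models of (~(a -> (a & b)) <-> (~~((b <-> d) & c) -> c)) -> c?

Initial set: {((~(a -> (a & b)) <-> (~~((b <-> d) & c) -> c)) -> c)}.
((~(a -> (a & b)) <-> (~~((b <-> d) & c) -> c)) -> c): β-rule — branch into ~(~(a -> (a & b)) <-> (~~((b <-> d) & c) -> c))  //  c.
  branch 1 (add ~(~(a -> (a & b)) <-> (~~((b <-> d) & c) -> c))):
    ~(~(a -> (a & b)) <-> (~~((b <-> d) & c) -> c)): β-rule — branch into ~(a -> (a & b)), ~(~~((b <-> d) & c) -> c)  //  ~~(a -> (a & b)), (~~((b <-> d) & c) -> c).
      branch 1.1 (add ~(a -> (a & b)), ~(~~((b <-> d) & c) -> c)):
        ~(a -> (a & b)): α-rule — add a, ~(a & b).
        ~(~~((b <-> d) & c) -> c): α-rule — add ~~((b <-> d) & c), ~c.
        ~~((b <-> d) & c): drop double negation, giving ((b <-> d) & c).
        ((b <-> d) & c): α-rule — add (b <-> d), c.
        × closes — contains both c and ~c.
      branch 1.2 (add ~~(a -> (a & b)), (~~((b <-> d) & c) -> c)):
        ~~(a -> (a & b)): β-rule — branch into ~a  //  (a & b).
          branch 1.2.1 (add ~a):
            (~~((b <-> d) & c) -> c): β-rule — branch into ~~~((b <-> d) & c)  //  c.
              branch 1.2.1.1 (add ~~~((b <-> d) & c)):
                ~~~((b <-> d) & c): drop double negation, giving ~((b <-> d) & c).
                ~((b <-> d) & c): β-rule — branch into ~(b <-> d)  //  ~c.
                  branch 1.2.1.1.1 (add ~(b <-> d)):
                    ~(b <-> d): β-rule — branch into b, ~d  //  ~b, d.
                      branch 1.2.1.1.1.1 (add b, ~d):
                        ○ open, literals {a=0, b=1, d=0}.
                      branch 1.2.1.1.1.2 (add ~b, d):
                        ○ open, literals {a=0, b=0, d=1}.
                  branch 1.2.1.1.2 (add ~c):
                    ○ open, literals {a=0, c=0}.
              branch 1.2.1.2 (add c):
                ○ open, literals {a=0, c=1}.
          branch 1.2.2 (add (a & b)):
            (a & b): α-rule — add a, b.
            (~~((b <-> d) & c) -> c): β-rule — branch into ~~~((b <-> d) & c)  //  c.
              branch 1.2.2.1 (add ~~~((b <-> d) & c)):
                ~~~((b <-> d) & c): drop double negation, giving ~((b <-> d) & c).
                ~((b <-> d) & c): β-rule — branch into ~(b <-> d)  //  ~c.
                  branch 1.2.2.1.1 (add ~(b <-> d)):
                    ~(b <-> d): β-rule — branch into b, ~d  //  ~b, d.
                      branch 1.2.2.1.1.1 (add b, ~d):
                        ○ open, literals {a=1, b=1, d=0}.
                      branch 1.2.2.1.1.2 (add ~b, d):
                        × closes — contains both b and ~b.
                  branch 1.2.2.1.2 (add ~c):
                    ○ open, literals {a=1, b=1, c=0}.
              branch 1.2.2.2 (add c):
                ○ open, literals {a=1, b=1, c=1}.
  branch 2 (add c):
    ○ open, literals {c=1}.
2 branches closed, 8 open.
Each open branch fixes some atoms; the unmentioned ones are free. Counting distinct full assignments: branch {a=0, b=1, d=0} (c) contributes 2 new; branch {a=0, b=0, d=1} (c) contributes 2 new; branch {a=0, c=0} (b, d) contributes 2 new; branch {a=0, c=1} (b, d) contributes 2 new; branch {a=1, b=1, d=0} (c) contributes 2 new; branch {a=1, b=1, c=0} (d) contributes 1 new; branch {a=1, b=1, c=1} (d) contributes 1 new; branch {c=1} (a, b, d) contributes 2 new. Total: 14.

14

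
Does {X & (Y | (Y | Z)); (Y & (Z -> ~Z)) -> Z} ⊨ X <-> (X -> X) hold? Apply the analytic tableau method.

Initial set: {(X & (Y | (Y | Z))); ((Y & (Z -> ~Z)) -> Z); ~(X <-> (X -> X))}.
(X & (Y | (Y | Z))): α-rule — add X, (Y | (Y | Z)).
((Y & (Z -> ~Z)) -> Z): β-rule — branch into ~(Y & (Z -> ~Z))  //  Z.
  branch 1 (add ~(Y & (Z -> ~Z))):
    ~(X <-> (X -> X)): β-rule — branch into X, ~(X -> X)  //  ~X, (X -> X).
      branch 1.1 (add X, ~(X -> X)):
        ~(X -> X): α-rule — add X, ~X.
        × closes — contains both X and ~X.
      branch 1.2 (add ~X, (X -> X)):
        × closes — contains both X and ~X.
  branch 2 (add Z):
    ~(X <-> (X -> X)): β-rule — branch into X, ~(X -> X)  //  ~X, (X -> X).
      branch 2.1 (add X, ~(X -> X)):
        ~(X -> X): α-rule — add X, ~X.
        × closes — contains both X and ~X.
      branch 2.2 (add ~X, (X -> X)):
        × closes — contains both X and ~X.
All 4 branches close.
Every branch closed, so the premises entail the conclusion.

Yes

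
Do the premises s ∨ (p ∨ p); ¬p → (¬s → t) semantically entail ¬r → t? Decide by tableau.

No

Initial set: {(s ∨ (p ∨ p)); (¬p → (¬s → t)); ¬(¬r → t)}.
¬(¬r → t): α-rule — add ¬r, ¬t.
(s ∨ (p ∨ p)): β-rule — branch into s  //  (p ∨ p).
  branch 1 (add s):
    (¬p → (¬s → t)): β-rule — branch into ¬¬p  //  (¬s → t).
      branch 1.1 (add ¬¬p):
        ○ open, literals {p=1, r=0, s=1, t=0}.
      branch 1.2 (add (¬s → t)):
        (¬s → t): β-rule — branch into ¬¬s  //  t.
          branch 1.2.1 (add ¬¬s):
            ○ open, literals {r=0, s=1, t=0}.
          branch 1.2.2 (add t):
            × closes — contains both t and ¬t.
  branch 2 (add (p ∨ p)):
    (¬p → (¬s → t)): β-rule — branch into ¬¬p  //  (¬s → t).
      branch 2.1 (add ¬¬p):
        (p ∨ p): β-rule — branch into p  //  p.
          branch 2.1.1 (add p):
            ○ open, literals {p=1, r=0, t=0}.
          branch 2.1.2 (add p):
            ○ open, literals {p=1, r=0, t=0}.
      branch 2.2 (add (¬s → t)):
        (p ∨ p): β-rule — branch into p  //  p.
          branch 2.2.1 (add p):
            (¬s → t): β-rule — branch into ¬¬s  //  t.
              branch 2.2.1.1 (add ¬¬s):
                ○ open, literals {p=1, r=0, s=1, t=0}.
              branch 2.2.1.2 (add t):
                × closes — contains both t and ¬t.
          branch 2.2.2 (add p):
            (¬s → t): β-rule — branch into ¬¬s  //  t.
              branch 2.2.2.1 (add ¬¬s):
                ○ open, literals {p=1, r=0, s=1, t=0}.
              branch 2.2.2.2 (add t):
                × closes — contains both t and ¬t.
3 branches closed, 6 open.
An open branch gives a countermodel: p=1, r=0, s=1, t=0 (unmentioned atoms arbitrary); the premises hold there but the conclusion fails.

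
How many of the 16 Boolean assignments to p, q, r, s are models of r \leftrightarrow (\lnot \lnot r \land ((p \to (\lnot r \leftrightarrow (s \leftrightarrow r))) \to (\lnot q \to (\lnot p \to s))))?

15

Initial set: {(r \leftrightarrow (\lnot \lnot r \land ((p \to (\lnot r \leftrightarrow (s \leftrightarrow r))) \to (\lnot q \to (\lnot p \to s)))))}.
(r \leftrightarrow (\lnot \lnot r \land ((p \to (\lnot r \leftrightarrow (s \leftrightarrow r))) \to (\lnot q \to (\lnot p \to s))))): β-rule — branch into r, (\lnot \lnot r \land ((p \to (\lnot r \leftrightarrow (s \leftrightarrow r))) \to (\lnot q \to (\lnot p \to s))))  //  \lnot r, \lnot (\lnot \lnot r \land ((p \to (\lnot r \leftrightarrow (s \leftrightarrow r))) \to (\lnot q \to (\lnot p \to s)))).
  branch 1 (add r, (\lnot \lnot r \land ((p \to (\lnot r \leftrightarrow (s \leftrightarrow r))) \to (\lnot q \to (\lnot p \to s))))):
    (\lnot \lnot r \land ((p \to (\lnot r \leftrightarrow (s \leftrightarrow r))) \to (\lnot q \to (\lnot p \to s)))): α-rule — add \lnot \lnot r, ((p \to (\lnot r \leftrightarrow (s \leftrightarrow r))) \to (\lnot q \to (\lnot p \to s))).
    \lnot \lnot r: drop double negation, giving r.
    ((p \to (\lnot r \leftrightarrow (s \leftrightarrow r))) \to (\lnot q \to (\lnot p \to s))): β-rule — branch into \lnot (p \to (\lnot r \leftrightarrow (s \leftrightarrow r)))  //  (\lnot q \to (\lnot p \to s)).
      branch 1.1 (add \lnot (p \to (\lnot r \leftrightarrow (s \leftrightarrow r)))):
        \lnot (p \to (\lnot r \leftrightarrow (s \leftrightarrow r))): α-rule — add p, \lnot (\lnot r \leftrightarrow (s \leftrightarrow r)).
        \lnot (\lnot r \leftrightarrow (s \leftrightarrow r)): β-rule — branch into \lnot r, \lnot (s \leftrightarrow r)  //  \lnot \lnot r, (s \leftrightarrow r).
          branch 1.1.1 (add \lnot r, \lnot (s \leftrightarrow r)):
            × closes — contains both r and \lnot r.
          branch 1.1.2 (add \lnot \lnot r, (s \leftrightarrow r)):
            (s \leftrightarrow r): β-rule — branch into s, r  //  \lnot s, \lnot r.
              branch 1.1.2.1 (add s, r):
                ○ open, literals {p=T, r=T, s=T}.
              branch 1.1.2.2 (add \lnot s, \lnot r):
                × closes — contains both r and \lnot r.
      branch 1.2 (add (\lnot q \to (\lnot p \to s))):
        (\lnot q \to (\lnot p \to s)): β-rule — branch into \lnot \lnot q  //  (\lnot p \to s).
          branch 1.2.1 (add \lnot \lnot q):
            ○ open, literals {q=T, r=T}.
          branch 1.2.2 (add (\lnot p \to s)):
            (\lnot p \to s): β-rule — branch into \lnot \lnot p  //  s.
              branch 1.2.2.1 (add \lnot \lnot p):
                ○ open, literals {p=T, r=T}.
              branch 1.2.2.2 (add s):
                ○ open, literals {r=T, s=T}.
  branch 2 (add \lnot r, \lnot (\lnot \lnot r \land ((p \to (\lnot r \leftrightarrow (s \leftrightarrow r))) \to (\lnot q \to (\lnot p \to s))))):
    \lnot (\lnot \lnot r \land ((p \to (\lnot r \leftrightarrow (s \leftrightarrow r))) \to (\lnot q \to (\lnot p \to s)))): β-rule — branch into \lnot \lnot \lnot r  //  \lnot ((p \to (\lnot r \leftrightarrow (s \leftrightarrow r))) \to (\lnot q \to (\lnot p \to s))).
      branch 2.1 (add \lnot \lnot \lnot r):
        \lnot \lnot \lnot r: drop double negation, giving \lnot r.
        ○ open, literals {r=F}.
      branch 2.2 (add \lnot ((p \to (\lnot r \leftrightarrow (s \leftrightarrow r))) \to (\lnot q \to (\lnot p \to s)))):
        \lnot ((p \to (\lnot r \leftrightarrow (s \leftrightarrow r))) \to (\lnot q \to (\lnot p \to s))): α-rule — add (p \to (\lnot r \leftrightarrow (s \leftrightarrow r))), \lnot (\lnot q \to (\lnot p \to s)).
        \lnot (\lnot q \to (\lnot p \to s)): α-rule — add \lnot q, \lnot (\lnot p \to s).
        \lnot (\lnot p \to s): α-rule — add \lnot p, \lnot s.
        (p \to (\lnot r \leftrightarrow (s \leftrightarrow r))): β-rule — branch into \lnot p  //  (\lnot r \leftrightarrow (s \leftrightarrow r)).
          branch 2.2.1 (add \lnot p):
            ○ open, literals {p=F, q=F, r=F, s=F}.
          branch 2.2.2 (add (\lnot r \leftrightarrow (s \leftrightarrow r))):
            (\lnot r \leftrightarrow (s \leftrightarrow r)): β-rule — branch into \lnot r, (s \leftrightarrow r)  //  \lnot \lnot r, \lnot (s \leftrightarrow r).
              branch 2.2.2.1 (add \lnot r, (s \leftrightarrow r)):
                (s \leftrightarrow r): β-rule — branch into s, r  //  \lnot s, \lnot r.
                  branch 2.2.2.1.1 (add s, r):
                    × closes — contains both s and \lnot s.
                  branch 2.2.2.1.2 (add \lnot s, \lnot r):
                    ○ open, literals {p=F, q=F, r=F, s=F}.
              branch 2.2.2.2 (add \lnot \lnot r, \lnot (s \leftrightarrow r)):
                × closes — contains both r and \lnot r.
4 branches closed, 7 open.
Each open branch fixes some atoms; the unmentioned ones are free. Counting distinct full assignments: branch {p=T, r=T, s=T} (q) contributes 2 new; branch {q=T, r=T} (p, s) contributes 3 new; branch {p=T, r=T} (q, s) contributes 1 new; branch {r=T, s=T} (p, q) contributes 1 new; branch {r=F} (p, q, s) contributes 8 new; branch {p=F, q=F, r=F, s=F} (none free) contributes 0 new; branch {p=F, q=F, r=F, s=F} (none free) contributes 0 new. Total: 15.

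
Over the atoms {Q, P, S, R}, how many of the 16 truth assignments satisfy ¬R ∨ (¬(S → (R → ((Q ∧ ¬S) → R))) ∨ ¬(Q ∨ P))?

Initial set: {(¬R ∨ (¬(S → (R → ((Q ∧ ¬S) → R))) ∨ ¬(Q ∨ P)))}.
(¬R ∨ (¬(S → (R → ((Q ∧ ¬S) → R))) ∨ ¬(Q ∨ P))): β-rule — branch into ¬R  //  (¬(S → (R → ((Q ∧ ¬S) → R))) ∨ ¬(Q ∨ P)).
  branch 1 (add ¬R):
    ○ open, literals {R=false}.
  branch 2 (add (¬(S → (R → ((Q ∧ ¬S) → R))) ∨ ¬(Q ∨ P))):
    (¬(S → (R → ((Q ∧ ¬S) → R))) ∨ ¬(Q ∨ P)): β-rule — branch into ¬(S → (R → ((Q ∧ ¬S) → R)))  //  ¬(Q ∨ P).
      branch 2.1 (add ¬(S → (R → ((Q ∧ ¬S) → R)))):
        ¬(S → (R → ((Q ∧ ¬S) → R))): α-rule — add S, ¬(R → ((Q ∧ ¬S) → R)).
        ¬(R → ((Q ∧ ¬S) → R)): α-rule — add R, ¬((Q ∧ ¬S) → R).
        ¬((Q ∧ ¬S) → R): α-rule — add (Q ∧ ¬S), ¬R.
        × closes — contains both R and ¬R.
      branch 2.2 (add ¬(Q ∨ P)):
        ¬(Q ∨ P): α-rule — add ¬Q, ¬P.
        ○ open, literals {P=false, Q=false}.
1 branch closed, 2 open.
Each open branch fixes some atoms; the unmentioned ones are free. Counting distinct full assignments: branch {R=false} (Q, P, S) contributes 8 new; branch {P=false, Q=false} (S, R) contributes 2 new. Total: 10.

10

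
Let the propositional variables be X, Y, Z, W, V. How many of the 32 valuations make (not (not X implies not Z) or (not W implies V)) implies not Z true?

Initial set: {((not (not X implies not Z) or (not W implies V)) implies not Z)}.
((not (not X implies not Z) or (not W implies V)) implies not Z): β-rule — branch into not (not (not X implies not Z) or (not W implies V))  //  not Z.
  branch 1 (add not (not (not X implies not Z) or (not W implies V))):
    not (not (not X implies not Z) or (not W implies V)): α-rule — add not not (not X implies not Z), not (not W implies V).
    not (not W implies V): α-rule — add not W, not V.
    not not (not X implies not Z): β-rule — branch into not not X  //  not Z.
      branch 1.1 (add not not X):
        ○ open, literals {V=0, W=0, X=1}.
      branch 1.2 (add not Z):
        ○ open, literals {V=0, W=0, Z=0}.
  branch 2 (add not Z):
    ○ open, literals {Z=0}.
0 branches closed, 3 open.
Each open branch fixes some atoms; the unmentioned ones are free. Counting distinct full assignments: branch {V=0, W=0, X=1} (Y, Z) contributes 4 new; branch {V=0, W=0, Z=0} (X, Y) contributes 2 new; branch {Z=0} (X, Y, W, V) contributes 12 new. Total: 18.

18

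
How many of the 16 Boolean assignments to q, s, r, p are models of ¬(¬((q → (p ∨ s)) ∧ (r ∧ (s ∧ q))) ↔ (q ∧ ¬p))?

Initial set: {¬(¬((q → (p ∨ s)) ∧ (r ∧ (s ∧ q))) ↔ (q ∧ ¬p))}.
¬(¬((q → (p ∨ s)) ∧ (r ∧ (s ∧ q))) ↔ (q ∧ ¬p)): β-rule — branch into ¬((q → (p ∨ s)) ∧ (r ∧ (s ∧ q))), ¬(q ∧ ¬p)  //  ¬¬((q → (p ∨ s)) ∧ (r ∧ (s ∧ q))), (q ∧ ¬p).
  branch 1 (add ¬((q → (p ∨ s)) ∧ (r ∧ (s ∧ q))), ¬(q ∧ ¬p)):
    ¬((q → (p ∨ s)) ∧ (r ∧ (s ∧ q))): β-rule — branch into ¬(q → (p ∨ s))  //  ¬(r ∧ (s ∧ q)).
      branch 1.1 (add ¬(q → (p ∨ s))):
        ¬(q → (p ∨ s)): α-rule — add q, ¬(p ∨ s).
        ¬(p ∨ s): α-rule — add ¬p, ¬s.
        ¬(q ∧ ¬p): β-rule — branch into ¬q  //  ¬¬p.
          branch 1.1.1 (add ¬q):
            × closes — contains both q and ¬q.
          branch 1.1.2 (add ¬¬p):
            × closes — contains both p and ¬p.
      branch 1.2 (add ¬(r ∧ (s ∧ q))):
        ¬(q ∧ ¬p): β-rule — branch into ¬q  //  ¬¬p.
          branch 1.2.1 (add ¬q):
            ¬(r ∧ (s ∧ q)): β-rule — branch into ¬r  //  ¬(s ∧ q).
              branch 1.2.1.1 (add ¬r):
                ○ open, literals {q=0, r=0}.
              branch 1.2.1.2 (add ¬(s ∧ q)):
                ¬(s ∧ q): β-rule — branch into ¬s  //  ¬q.
                  branch 1.2.1.2.1 (add ¬s):
                    ○ open, literals {q=0, s=0}.
                  branch 1.2.1.2.2 (add ¬q):
                    ○ open, literals {q=0}.
          branch 1.2.2 (add ¬¬p):
            ¬(r ∧ (s ∧ q)): β-rule — branch into ¬r  //  ¬(s ∧ q).
              branch 1.2.2.1 (add ¬r):
                ○ open, literals {p=1, r=0}.
              branch 1.2.2.2 (add ¬(s ∧ q)):
                ¬(s ∧ q): β-rule — branch into ¬s  //  ¬q.
                  branch 1.2.2.2.1 (add ¬s):
                    ○ open, literals {p=1, s=0}.
                  branch 1.2.2.2.2 (add ¬q):
                    ○ open, literals {p=1, q=0}.
  branch 2 (add ¬¬((q → (p ∨ s)) ∧ (r ∧ (s ∧ q))), (q ∧ ¬p)):
    ¬¬((q → (p ∨ s)) ∧ (r ∧ (s ∧ q))): α-rule — add (q → (p ∨ s)), (r ∧ (s ∧ q)).
    (q ∧ ¬p): α-rule — add q, ¬p.
    (r ∧ (s ∧ q)): α-rule — add r, (s ∧ q).
    (s ∧ q): α-rule — add s, q.
    (q → (p ∨ s)): β-rule — branch into ¬q  //  (p ∨ s).
      branch 2.1 (add ¬q):
        × closes — contains both q and ¬q.
      branch 2.2 (add (p ∨ s)):
        (p ∨ s): β-rule — branch into p  //  s.
          branch 2.2.1 (add p):
            × closes — contains both p and ¬p.
          branch 2.2.2 (add s):
            ○ open, literals {p=0, q=1, r=1, s=1}.
4 branches closed, 7 open.
Each open branch fixes some atoms; the unmentioned ones are free. Counting distinct full assignments: branch {q=0, r=0} (s, p) contributes 4 new; branch {q=0, s=0} (r, p) contributes 2 new; branch {q=0} (s, r, p) contributes 2 new; branch {p=1, r=0} (q, s) contributes 2 new; branch {p=1, s=0} (q, r) contributes 1 new; branch {p=1, q=0} (s, r) contributes 0 new; branch {p=0, q=1, r=1, s=1} (none free) contributes 1 new. Total: 12.

12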